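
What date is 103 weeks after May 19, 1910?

Adding 103 weeks = 721 days from May 19, 1910.
May has 31 days, so 31 − 19 = 12 days remain after May 19, 1910; 721 − 12 = 709 left.
June 1910 has 30 days: 709 − 30 = 679 left.
July 1910 has 31 days: 679 − 31 = 648 left.
August 1910 has 31 days: 648 − 31 = 617 left.
September 1910 has 30 days: 617 − 30 = 587 left.
October 1910 has 31 days: 587 − 31 = 556 left.
November 1910 has 30 days: 556 − 30 = 526 left.
December 1910 has 31 days: 526 − 31 = 495 left.
January 1911 has 31 days: 495 − 31 = 464 left.
February 1911 has 28 days (1911 is not a leap year): 464 − 28 = 436 left.
March 1911 has 31 days: 436 − 31 = 405 left.
April 1911 has 30 days: 405 − 30 = 375 left.
May 1911 has 31 days: 375 − 31 = 344 left.
June 1911 has 30 days: 344 − 30 = 314 left.
July 1911 has 31 days: 314 − 31 = 283 left.
August 1911 has 31 days: 283 − 31 = 252 left.
September 1911 has 30 days: 252 − 30 = 222 left.
October 1911 has 31 days: 222 − 31 = 191 left.
November 1911 has 30 days: 191 − 30 = 161 left.
December 1911 has 31 days: 161 − 31 = 130 left.
January 1912 has 31 days: 130 − 31 = 99 left.
February 1912 has 29 days (1912 is a leap year): 99 − 29 = 70 left.
March 1912 has 31 days: 70 − 31 = 39 left.
April 1912 has 30 days: 39 − 30 = 9 left.
9 days into May 1912 → May 9, 1912.

May 9, 1912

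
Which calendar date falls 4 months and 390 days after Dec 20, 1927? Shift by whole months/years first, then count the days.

Advancing 4 months and 390 days from December 20, 1927: first the month/year part, then the days.
month 12 + 4 = 16, which is month 4 of year 1928 → April 1928.
Day 20 is valid in April, giving April 20, 1928.
Now add 390 days from April 20, 1928.
April has 30 days, so 30 − 20 = 10 days remain after April 20, 1928; 390 − 10 = 380 left.
May 1928 has 31 days: 380 − 31 = 349 left.
June 1928 has 30 days: 349 − 30 = 319 left.
July 1928 has 31 days: 319 − 31 = 288 left.
August 1928 has 31 days: 288 − 31 = 257 left.
September 1928 has 30 days: 257 − 30 = 227 left.
October 1928 has 31 days: 227 − 31 = 196 left.
November 1928 has 30 days: 196 − 30 = 166 left.
December 1928 has 31 days: 166 − 31 = 135 left.
January 1929 has 31 days: 135 − 31 = 104 left.
February 1929 has 28 days (1929 is not a leap year): 104 − 28 = 76 left.
March 1929 has 31 days: 76 − 31 = 45 left.
April 1929 has 30 days: 45 − 30 = 15 left.
15 days into May 1929 → May 15, 1929.

May 15, 1929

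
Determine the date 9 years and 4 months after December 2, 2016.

April 2, 2026

Advancing 9 years and 4 months from December 2, 2016.
+9 years → 2025; month 12 + 4 = 16, which is month 4 of year 2026 → April 2026.
Day 2 is valid in April, giving April 2, 2026.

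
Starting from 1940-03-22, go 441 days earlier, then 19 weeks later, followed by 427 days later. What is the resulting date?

July 19, 1940

Subtracting 441 days from March 22, 1940:
Going back 22 days from March 22, 1940 reaches the end of the previous month; 441 − 22 = 419 left.
February 1940 has 29 days (1940 is a leap year): 419 − 29 = 390 left.
January 1940 has 31 days: 390 − 31 = 359 left.
December 1939 has 31 days: 359 − 31 = 328 left.
November 1939 has 30 days: 328 − 30 = 298 left.
October 1939 has 31 days: 298 − 31 = 267 left.
September 1939 has 30 days: 267 − 30 = 237 left.
August 1939 has 31 days: 237 − 31 = 206 left.
July 1939 has 31 days: 206 − 31 = 175 left.
June 1939 has 30 days: 175 − 30 = 145 left.
May 1939 has 31 days: 145 − 31 = 114 left.
April 1939 has 30 days: 114 − 30 = 84 left.
March 1939 has 31 days: 84 − 31 = 53 left.
February 1939 has 28 days (1939 is not a leap year): 53 − 28 = 25 left.
January 1939 has 31 days; 31 − 25 = 6 → January 6, 1939.
Counting forward 19 weeks (= 133 days) from January 6, 1939:
January has 31 days, so 31 − 6 = 25 days remain after January 6, 1939; 133 − 25 = 108 left.
February 1939 has 28 days (1939 is not a leap year): 108 − 28 = 80 left.
March 1939 has 31 days: 80 − 31 = 49 left.
April 1939 has 30 days: 49 − 30 = 19 left.
19 days into May 1939 → May 19, 1939.
Adding 427 days from May 19, 1939:
May has 31 days, so 31 − 19 = 12 days remain after May 19, 1939; 427 − 12 = 415 left.
June 1939 has 30 days: 415 − 30 = 385 left.
July 1939 has 31 days: 385 − 31 = 354 left.
August 1939 has 31 days: 354 − 31 = 323 left.
September 1939 has 30 days: 323 − 30 = 293 left.
October 1939 has 31 days: 293 − 31 = 262 left.
November 1939 has 30 days: 262 − 30 = 232 left.
December 1939 has 31 days: 232 − 31 = 201 left.
January 1940 has 31 days: 201 − 31 = 170 left.
February 1940 has 29 days (1940 is a leap year): 170 − 29 = 141 left.
March 1940 has 31 days: 141 − 31 = 110 left.
April 1940 has 30 days: 110 − 30 = 80 left.
May 1940 has 31 days: 80 − 31 = 49 left.
June 1940 has 30 days: 49 − 30 = 19 left.
19 days into July 1940 → July 19, 1940.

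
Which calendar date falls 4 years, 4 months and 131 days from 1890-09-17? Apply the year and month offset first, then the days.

Counting forward 4 years, 4 months and 131 days from September 17, 1890: first the month/year part, then the days.
+4 years → 1894; month 9 + 4 = 13, which is month 1 of year 1895 → January 1895.
Day 17 is valid in January, giving January 17, 1895.
Now add 131 days from January 17, 1895.
January has 31 days, so 31 − 17 = 14 days remain after January 17, 1895; 131 − 14 = 117 left.
February 1895 has 28 days (1895 is not a leap year): 117 − 28 = 89 left.
March 1895 has 31 days: 89 − 31 = 58 left.
April 1895 has 30 days: 58 − 30 = 28 left.
28 days into May 1895 → May 28, 1895.

May 28, 1895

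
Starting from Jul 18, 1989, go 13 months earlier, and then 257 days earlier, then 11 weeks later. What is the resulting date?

December 21, 1987

Counting back 13 months from July 18, 1989:
month 7 − 13 = -6, which is month 6 of year 1988 → June 1988.
Day 18 is valid in June, giving June 18, 1988.
Going back 257 days from June 18, 1988:
Going back 18 days from June 18, 1988 reaches the end of the previous month; 257 − 18 = 239 left.
May 1988 has 31 days: 239 − 31 = 208 left.
April 1988 has 30 days: 208 − 30 = 178 left.
March 1988 has 31 days: 178 − 31 = 147 left.
February 1988 has 29 days (1988 is a leap year): 147 − 29 = 118 left.
January 1988 has 31 days: 118 − 31 = 87 left.
December 1987 has 31 days: 87 − 31 = 56 left.
November 1987 has 30 days: 56 − 30 = 26 left.
October 1987 has 31 days; 31 − 26 = 5 → October 5, 1987.
Counting forward 11 weeks (= 77 days) from October 5, 1987:
October has 31 days, so 31 − 5 = 26 days remain after October 5, 1987; 77 − 26 = 51 left.
November 1987 has 30 days: 51 − 30 = 21 left.
21 days into December 1987 → December 21, 1987.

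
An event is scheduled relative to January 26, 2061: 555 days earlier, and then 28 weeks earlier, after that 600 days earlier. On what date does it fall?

Subtracting 555 days from January 26, 2061:
Going back 26 days from January 26, 2061 reaches the end of the previous month; 555 − 26 = 529 left.
December 2060 has 31 days: 529 − 31 = 498 left.
November 2060 has 30 days: 498 − 30 = 468 left.
October 2060 has 31 days: 468 − 31 = 437 left.
September 2060 has 30 days: 437 − 30 = 407 left.
August 2060 has 31 days: 407 − 31 = 376 left.
July 2060 has 31 days: 376 − 31 = 345 left.
June 2060 has 30 days: 345 − 30 = 315 left.
May 2060 has 31 days: 315 − 31 = 284 left.
April 2060 has 30 days: 284 − 30 = 254 left.
March 2060 has 31 days: 254 − 31 = 223 left.
February 2060 has 29 days (2060 is a leap year): 223 − 29 = 194 left.
January 2060 has 31 days: 194 − 31 = 163 left.
December 2059 has 31 days: 163 − 31 = 132 left.
November 2059 has 30 days: 132 − 30 = 102 left.
October 2059 has 31 days: 102 − 31 = 71 left.
September 2059 has 30 days: 71 − 30 = 41 left.
August 2059 has 31 days: 41 − 31 = 10 left.
July 2059 has 31 days; 31 − 10 = 21 → July 21, 2059.
Going back 28 weeks (= 196 days) from July 21, 2059:
Going back 21 days from July 21, 2059 reaches the end of the previous month; 196 − 21 = 175 left.
June 2059 has 30 days: 175 − 30 = 145 left.
May 2059 has 31 days: 145 − 31 = 114 left.
April 2059 has 30 days: 114 − 30 = 84 left.
March 2059 has 31 days: 84 − 31 = 53 left.
February 2059 has 28 days (2059 is not a leap year): 53 − 28 = 25 left.
January 2059 has 31 days; 31 − 25 = 6 → January 6, 2059.
Subtracting 600 days from January 6, 2059:
Going back 6 days from January 6, 2059 reaches the end of the previous month; 600 − 6 = 594 left.
December 2058 has 31 days: 594 − 31 = 563 left.
November 2058 has 30 days: 563 − 30 = 533 left.
October 2058 has 31 days: 533 − 31 = 502 left.
September 2058 has 30 days: 502 − 30 = 472 left.
August 2058 has 31 days: 472 − 31 = 441 left.
July 2058 has 31 days: 441 − 31 = 410 left.
June 2058 has 30 days: 410 − 30 = 380 left.
May 2058 has 31 days: 380 − 31 = 349 left.
April 2058 has 30 days: 349 − 30 = 319 left.
March 2058 has 31 days: 319 − 31 = 288 left.
February 2058 has 28 days (2058 is not a leap year): 288 − 28 = 260 left.
January 2058 has 31 days: 260 − 31 = 229 left.
December 2057 has 31 days: 229 − 31 = 198 left.
November 2057 has 30 days: 198 − 30 = 168 left.
October 2057 has 31 days: 168 − 31 = 137 left.
September 2057 has 30 days: 137 − 30 = 107 left.
August 2057 has 31 days: 107 − 31 = 76 left.
July 2057 has 31 days: 76 − 31 = 45 left.
June 2057 has 30 days: 45 − 30 = 15 left.
May 2057 has 31 days; 31 − 15 = 16 → May 16, 2057.

May 16, 2057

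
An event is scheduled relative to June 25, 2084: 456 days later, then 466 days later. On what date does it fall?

Counting forward 456 days from June 25, 2084:
June has 30 days, so 30 − 25 = 5 days remain after June 25, 2084; 456 − 5 = 451 left.
July 2084 has 31 days: 451 − 31 = 420 left.
August 2084 has 31 days: 420 − 31 = 389 left.
September 2084 has 30 days: 389 − 30 = 359 left.
October 2084 has 31 days: 359 − 31 = 328 left.
November 2084 has 30 days: 328 − 30 = 298 left.
December 2084 has 31 days: 298 − 31 = 267 left.
January 2085 has 31 days: 267 − 31 = 236 left.
February 2085 has 28 days (2085 is not a leap year): 236 − 28 = 208 left.
March 2085 has 31 days: 208 − 31 = 177 left.
April 2085 has 30 days: 177 − 30 = 147 left.
May 2085 has 31 days: 147 − 31 = 116 left.
June 2085 has 30 days: 116 − 30 = 86 left.
July 2085 has 31 days: 86 − 31 = 55 left.
August 2085 has 31 days: 55 − 31 = 24 left.
24 days into September 2085 → September 24, 2085.
Adding 466 days from September 24, 2085:
September has 30 days, so 30 − 24 = 6 days remain after September 24, 2085; 466 − 6 = 460 left.
October 2085 has 31 days: 460 − 31 = 429 left.
November 2085 has 30 days: 429 − 30 = 399 left.
December 2085 has 31 days: 399 − 31 = 368 left.
January 2086 has 31 days: 368 − 31 = 337 left.
February 2086 has 28 days (2086 is not a leap year): 337 − 28 = 309 left.
March 2086 has 31 days: 309 − 31 = 278 left.
April 2086 has 30 days: 278 − 30 = 248 left.
May 2086 has 31 days: 248 − 31 = 217 left.
June 2086 has 30 days: 217 − 30 = 187 left.
July 2086 has 31 days: 187 − 31 = 156 left.
August 2086 has 31 days: 156 − 31 = 125 left.
September 2086 has 30 days: 125 − 30 = 95 left.
October 2086 has 31 days: 95 − 31 = 64 left.
November 2086 has 30 days: 64 − 30 = 34 left.
December 2086 has 31 days: 34 − 31 = 3 left.
3 days into January 2087 → January 3, 2087.

January 3, 2087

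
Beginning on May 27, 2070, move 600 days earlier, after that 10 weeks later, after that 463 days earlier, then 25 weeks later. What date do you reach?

February 29, 2068

Subtracting 600 days from May 27, 2070:
Going back 27 days from May 27, 2070 reaches the end of the previous month; 600 − 27 = 573 left.
April 2070 has 30 days: 573 − 30 = 543 left.
March 2070 has 31 days: 543 − 31 = 512 left.
February 2070 has 28 days (2070 is not a leap year): 512 − 28 = 484 left.
January 2070 has 31 days: 484 − 31 = 453 left.
December 2069 has 31 days: 453 − 31 = 422 left.
November 2069 has 30 days: 422 − 30 = 392 left.
October 2069 has 31 days: 392 − 31 = 361 left.
September 2069 has 30 days: 361 − 30 = 331 left.
August 2069 has 31 days: 331 − 31 = 300 left.
July 2069 has 31 days: 300 − 31 = 269 left.
June 2069 has 30 days: 269 − 30 = 239 left.
May 2069 has 31 days: 239 − 31 = 208 left.
April 2069 has 30 days: 208 − 30 = 178 left.
March 2069 has 31 days: 178 − 31 = 147 left.
February 2069 has 28 days (2069 is not a leap year): 147 − 28 = 119 left.
January 2069 has 31 days: 119 − 31 = 88 left.
December 2068 has 31 days: 88 − 31 = 57 left.
November 2068 has 30 days: 57 − 30 = 27 left.
October 2068 has 31 days; 31 − 27 = 4 → October 4, 2068.
Adding 10 weeks (= 70 days) from October 4, 2068:
October has 31 days, so 31 − 4 = 27 days remain after October 4, 2068; 70 − 27 = 43 left.
November 2068 has 30 days: 43 − 30 = 13 left.
13 days into December 2068 → December 13, 2068.
Counting back 463 days from December 13, 2068:
Going back 13 days from December 13, 2068 reaches the end of the previous month; 463 − 13 = 450 left.
November 2068 has 30 days: 450 − 30 = 420 left.
October 2068 has 31 days: 420 − 31 = 389 left.
September 2068 has 30 days: 389 − 30 = 359 left.
August 2068 has 31 days: 359 − 31 = 328 left.
July 2068 has 31 days: 328 − 31 = 297 left.
June 2068 has 30 days: 297 − 30 = 267 left.
May 2068 has 31 days: 267 − 31 = 236 left.
April 2068 has 30 days: 236 − 30 = 206 left.
March 2068 has 31 days: 206 − 31 = 175 left.
February 2068 has 29 days (2068 is a leap year): 175 − 29 = 146 left.
January 2068 has 31 days: 146 − 31 = 115 left.
December 2067 has 31 days: 115 − 31 = 84 left.
November 2067 has 30 days: 84 − 30 = 54 left.
October 2067 has 31 days: 54 − 31 = 23 left.
September 2067 has 30 days; 30 − 23 = 7 → September 7, 2067.
Adding 25 weeks (= 175 days) from September 7, 2067:
September has 30 days, so 30 − 7 = 23 days remain after September 7, 2067; 175 − 23 = 152 left.
October 2067 has 31 days: 152 − 31 = 121 left.
November 2067 has 30 days: 121 − 30 = 91 left.
December 2067 has 31 days: 91 − 31 = 60 left.
January 2068 has 31 days: 60 − 31 = 29 left.
29 days into February 2068 → February 29, 2068.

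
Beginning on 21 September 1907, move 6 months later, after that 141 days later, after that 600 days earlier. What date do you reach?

Advancing 6 months from September 21, 1907:
month 9 + 6 = 15, which is month 3 of year 1908 → March 1908.
Day 21 is valid in March, giving March 21, 1908.
Adding 141 days from March 21, 1908:
March has 31 days, so 31 − 21 = 10 days remain after March 21, 1908; 141 − 10 = 131 left.
April 1908 has 30 days: 131 − 30 = 101 left.
May 1908 has 31 days: 101 − 31 = 70 left.
June 1908 has 30 days: 70 − 30 = 40 left.
July 1908 has 31 days: 40 − 31 = 9 left.
9 days into August 1908 → August 9, 1908.
Going back 600 days from August 9, 1908:
Going back 9 days from August 9, 1908 reaches the end of the previous month; 600 − 9 = 591 left.
July 1908 has 31 days: 591 − 31 = 560 left.
June 1908 has 30 days: 560 − 30 = 530 left.
May 1908 has 31 days: 530 − 31 = 499 left.
April 1908 has 30 days: 499 − 30 = 469 left.
March 1908 has 31 days: 469 − 31 = 438 left.
February 1908 has 29 days (1908 is a leap year): 438 − 29 = 409 left.
January 1908 has 31 days: 409 − 31 = 378 left.
December 1907 has 31 days: 378 − 31 = 347 left.
November 1907 has 30 days: 347 − 30 = 317 left.
October 1907 has 31 days: 317 − 31 = 286 left.
September 1907 has 30 days: 286 − 30 = 256 left.
August 1907 has 31 days: 256 − 31 = 225 left.
July 1907 has 31 days: 225 − 31 = 194 left.
June 1907 has 30 days: 194 − 30 = 164 left.
May 1907 has 31 days: 164 − 31 = 133 left.
April 1907 has 30 days: 133 − 30 = 103 left.
March 1907 has 31 days: 103 − 31 = 72 left.
February 1907 has 28 days (1907 is not a leap year): 72 − 28 = 44 left.
January 1907 has 31 days: 44 − 31 = 13 left.
December 1906 has 31 days; 31 − 13 = 18 → December 18, 1906.

December 18, 1906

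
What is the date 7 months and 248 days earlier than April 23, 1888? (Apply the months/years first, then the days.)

January 18, 1887

Going back 7 months and 248 days from April 23, 1888: first the month/year part, then the days.
month 4 − 7 = -3, which is month 9 of year 1887 → September 1887.
Day 23 is valid in September, giving September 23, 1887.
Now subtract 248 days from September 23, 1887.
Going back 23 days from September 23, 1887 reaches the end of the previous month; 248 − 23 = 225 left.
August 1887 has 31 days: 225 − 31 = 194 left.
July 1887 has 31 days: 194 − 31 = 163 left.
June 1887 has 30 days: 163 − 30 = 133 left.
May 1887 has 31 days: 133 − 31 = 102 left.
April 1887 has 30 days: 102 − 30 = 72 left.
March 1887 has 31 days: 72 − 31 = 41 left.
February 1887 has 28 days (1887 is not a leap year): 41 − 28 = 13 left.
January 1887 has 31 days; 31 − 13 = 18 → January 18, 1887.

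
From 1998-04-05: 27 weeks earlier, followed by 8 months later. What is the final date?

May 28, 1998

Counting back 27 weeks (= 189 days) from April 5, 1998:
Going back 5 days from April 5, 1998 reaches the end of the previous month; 189 − 5 = 184 left.
March 1998 has 31 days: 184 − 31 = 153 left.
February 1998 has 28 days (1998 is not a leap year): 153 − 28 = 125 left.
January 1998 has 31 days: 125 − 31 = 94 left.
December 1997 has 31 days: 94 − 31 = 63 left.
November 1997 has 30 days: 63 − 30 = 33 left.
October 1997 has 31 days: 33 − 31 = 2 left.
September 1997 has 30 days; 30 − 2 = 28 → September 28, 1997.
Advancing 8 months from September 28, 1997:
month 9 + 8 = 17, which is month 5 of year 1998 → May 1998.
Day 28 is valid in May, giving May 28, 1998.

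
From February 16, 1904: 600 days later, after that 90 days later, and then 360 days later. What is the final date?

January 1, 1907

Adding 600 days from February 16, 1904:
February has 29 days, so 29 − 16 = 13 days remain after February 16, 1904; 600 − 13 = 587 left.
March 1904 has 31 days: 587 − 31 = 556 left.
April 1904 has 30 days: 556 − 30 = 526 left.
May 1904 has 31 days: 526 − 31 = 495 left.
June 1904 has 30 days: 495 − 30 = 465 left.
July 1904 has 31 days: 465 − 31 = 434 left.
August 1904 has 31 days: 434 − 31 = 403 left.
September 1904 has 30 days: 403 − 30 = 373 left.
October 1904 has 31 days: 373 − 31 = 342 left.
November 1904 has 30 days: 342 − 30 = 312 left.
December 1904 has 31 days: 312 − 31 = 281 left.
January 1905 has 31 days: 281 − 31 = 250 left.
February 1905 has 28 days (1905 is not a leap year): 250 − 28 = 222 left.
March 1905 has 31 days: 222 − 31 = 191 left.
April 1905 has 30 days: 191 − 30 = 161 left.
May 1905 has 31 days: 161 − 31 = 130 left.
June 1905 has 30 days: 130 − 30 = 100 left.
July 1905 has 31 days: 100 − 31 = 69 left.
August 1905 has 31 days: 69 − 31 = 38 left.
September 1905 has 30 days: 38 − 30 = 8 left.
8 days into October 1905 → October 8, 1905.
Counting forward 90 days from October 8, 1905:
October has 31 days, so 31 − 8 = 23 days remain after October 8, 1905; 90 − 23 = 67 left.
November 1905 has 30 days: 67 − 30 = 37 left.
December 1905 has 31 days: 37 − 31 = 6 left.
6 days into January 1906 → January 6, 1906.
Adding 360 days from January 6, 1906:
January has 31 days, so 31 − 6 = 25 days remain after January 6, 1906; 360 − 25 = 335 left.
February 1906 has 28 days (1906 is not a leap year): 335 − 28 = 307 left.
March 1906 has 31 days: 307 − 31 = 276 left.
April 1906 has 30 days: 276 − 30 = 246 left.
May 1906 has 31 days: 246 − 31 = 215 left.
June 1906 has 30 days: 215 − 30 = 185 left.
July 1906 has 31 days: 185 − 31 = 154 left.
August 1906 has 31 days: 154 − 31 = 123 left.
September 1906 has 30 days: 123 − 30 = 93 left.
October 1906 has 31 days: 93 − 31 = 62 left.
November 1906 has 30 days: 62 − 30 = 32 left.
December 1906 has 31 days: 32 − 31 = 1 left.
1 day into January 1907 → January 1, 1907.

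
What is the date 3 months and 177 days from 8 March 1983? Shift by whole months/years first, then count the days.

December 2, 1983

Counting forward 3 months and 177 days from March 8, 1983: first the month/year part, then the days.
month 3 + 3 = 6 → June 1983.
Day 8 is valid in June, giving June 8, 1983.
Now add 177 days from June 8, 1983.
June has 30 days, so 30 − 8 = 22 days remain after June 8, 1983; 177 − 22 = 155 left.
July 1983 has 31 days: 155 − 31 = 124 left.
August 1983 has 31 days: 124 − 31 = 93 left.
September 1983 has 30 days: 93 − 30 = 63 left.
October 1983 has 31 days: 63 − 31 = 32 left.
November 1983 has 30 days: 32 − 30 = 2 left.
2 days into December 1983 → December 2, 1983.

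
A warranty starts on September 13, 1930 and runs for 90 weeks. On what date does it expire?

Counting forward 90 weeks = 630 days from September 13, 1930.
September has 30 days, so 30 − 13 = 17 days remain after September 13, 1930; 630 − 17 = 613 left.
October 1930 has 31 days: 613 − 31 = 582 left.
November 1930 has 30 days: 582 − 30 = 552 left.
December 1930 has 31 days: 552 − 31 = 521 left.
January 1931 has 31 days: 521 − 31 = 490 left.
February 1931 has 28 days (1931 is not a leap year): 490 − 28 = 462 left.
March 1931 has 31 days: 462 − 31 = 431 left.
April 1931 has 30 days: 431 − 30 = 401 left.
May 1931 has 31 days: 401 − 31 = 370 left.
June 1931 has 30 days: 370 − 30 = 340 left.
July 1931 has 31 days: 340 − 31 = 309 left.
August 1931 has 31 days: 309 − 31 = 278 left.
September 1931 has 30 days: 278 − 30 = 248 left.
October 1931 has 31 days: 248 − 31 = 217 left.
November 1931 has 30 days: 217 − 30 = 187 left.
December 1931 has 31 days: 187 − 31 = 156 left.
January 1932 has 31 days: 156 − 31 = 125 left.
February 1932 has 29 days (1932 is a leap year): 125 − 29 = 96 left.
March 1932 has 31 days: 96 − 31 = 65 left.
April 1932 has 30 days: 65 − 30 = 35 left.
May 1932 has 31 days: 35 − 31 = 4 left.
4 days into June 1932 → June 4, 1932.

June 4, 1932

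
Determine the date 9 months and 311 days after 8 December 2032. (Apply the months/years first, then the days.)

Adding 9 months and 311 days from December 8, 2032: first the month/year part, then the days.
month 12 + 9 = 21, which is month 9 of year 2033 → September 2033.
Day 8 is valid in September, giving September 8, 2033.
Now add 311 days from September 8, 2033.
September has 30 days, so 30 − 8 = 22 days remain after September 8, 2033; 311 − 22 = 289 left.
October 2033 has 31 days: 289 − 31 = 258 left.
November 2033 has 30 days: 258 − 30 = 228 left.
December 2033 has 31 days: 228 − 31 = 197 left.
January 2034 has 31 days: 197 − 31 = 166 left.
February 2034 has 28 days (2034 is not a leap year): 166 − 28 = 138 left.
March 2034 has 31 days: 138 − 31 = 107 left.
April 2034 has 30 days: 107 − 30 = 77 left.
May 2034 has 31 days: 77 − 31 = 46 left.
June 2034 has 30 days: 46 − 30 = 16 left.
16 days into July 2034 → July 16, 2034.

July 16, 2034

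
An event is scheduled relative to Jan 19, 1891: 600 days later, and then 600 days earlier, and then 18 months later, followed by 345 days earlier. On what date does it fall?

August 9, 1891

Adding 600 days from January 19, 1891:
January has 31 days, so 31 − 19 = 12 days remain after January 19, 1891; 600 − 12 = 588 left.
February 1891 has 28 days (1891 is not a leap year): 588 − 28 = 560 left.
March 1891 has 31 days: 560 − 31 = 529 left.
April 1891 has 30 days: 529 − 30 = 499 left.
May 1891 has 31 days: 499 − 31 = 468 left.
June 1891 has 30 days: 468 − 30 = 438 left.
July 1891 has 31 days: 438 − 31 = 407 left.
August 1891 has 31 days: 407 − 31 = 376 left.
September 1891 has 30 days: 376 − 30 = 346 left.
October 1891 has 31 days: 346 − 31 = 315 left.
November 1891 has 30 days: 315 − 30 = 285 left.
December 1891 has 31 days: 285 − 31 = 254 left.
January 1892 has 31 days: 254 − 31 = 223 left.
February 1892 has 29 days (1892 is a leap year): 223 − 29 = 194 left.
March 1892 has 31 days: 194 − 31 = 163 left.
April 1892 has 30 days: 163 − 30 = 133 left.
May 1892 has 31 days: 133 − 31 = 102 left.
June 1892 has 30 days: 102 − 30 = 72 left.
July 1892 has 31 days: 72 − 31 = 41 left.
August 1892 has 31 days: 41 − 31 = 10 left.
10 days into September 1892 → September 10, 1892.
Subtracting 600 days from September 10, 1892:
Going back 10 days from September 10, 1892 reaches the end of the previous month; 600 − 10 = 590 left.
August 1892 has 31 days: 590 − 31 = 559 left.
July 1892 has 31 days: 559 − 31 = 528 left.
June 1892 has 30 days: 528 − 30 = 498 left.
May 1892 has 31 days: 498 − 31 = 467 left.
April 1892 has 30 days: 467 − 30 = 437 left.
March 1892 has 31 days: 437 − 31 = 406 left.
February 1892 has 29 days (1892 is a leap year): 406 − 29 = 377 left.
January 1892 has 31 days: 377 − 31 = 346 left.
December 1891 has 31 days: 346 − 31 = 315 left.
November 1891 has 30 days: 315 − 30 = 285 left.
October 1891 has 31 days: 285 − 31 = 254 left.
September 1891 has 30 days: 254 − 30 = 224 left.
August 1891 has 31 days: 224 − 31 = 193 left.
July 1891 has 31 days: 193 − 31 = 162 left.
June 1891 has 30 days: 162 − 30 = 132 left.
May 1891 has 31 days: 132 − 31 = 101 left.
April 1891 has 30 days: 101 − 30 = 71 left.
March 1891 has 31 days: 71 − 31 = 40 left.
February 1891 has 28 days (1891 is not a leap year): 40 − 28 = 12 left.
January 1891 has 31 days; 31 − 12 = 19 → January 19, 1891.
Adding 18 months from January 19, 1891:
month 1 + 18 = 19, which is month 7 of year 1892 → July 1892.
Day 19 is valid in July, giving July 19, 1892.
Going back 345 days from July 19, 1892:
Going back 19 days from July 19, 1892 reaches the end of the previous month; 345 − 19 = 326 left.
June 1892 has 30 days: 326 − 30 = 296 left.
May 1892 has 31 days: 296 − 31 = 265 left.
April 1892 has 30 days: 265 − 30 = 235 left.
March 1892 has 31 days: 235 − 31 = 204 left.
February 1892 has 29 days (1892 is a leap year): 204 − 29 = 175 left.
January 1892 has 31 days: 175 − 31 = 144 left.
December 1891 has 31 days: 144 − 31 = 113 left.
November 1891 has 30 days: 113 − 30 = 83 left.
October 1891 has 31 days: 83 − 31 = 52 left.
September 1891 has 30 days: 52 − 30 = 22 left.
August 1891 has 31 days; 31 − 22 = 9 → August 9, 1891.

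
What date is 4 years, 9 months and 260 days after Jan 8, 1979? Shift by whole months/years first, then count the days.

Advancing 4 years, 9 months and 260 days from January 8, 1979: first the month/year part, then the days.
+4 years → 1983; month 1 + 9 = 10 → October 1983.
Day 8 is valid in October, giving October 8, 1983.
Now add 260 days from October 8, 1983.
October has 31 days, so 31 − 8 = 23 days remain after October 8, 1983; 260 − 23 = 237 left.
November 1983 has 30 days: 237 − 30 = 207 left.
December 1983 has 31 days: 207 − 31 = 176 left.
January 1984 has 31 days: 176 − 31 = 145 left.
February 1984 has 29 days (1984 is a leap year): 145 − 29 = 116 left.
March 1984 has 31 days: 116 − 31 = 85 left.
April 1984 has 30 days: 85 − 30 = 55 left.
May 1984 has 31 days: 55 − 31 = 24 left.
24 days into June 1984 → June 24, 1984.

June 24, 1984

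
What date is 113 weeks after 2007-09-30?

Adding 113 weeks = 791 days from September 30, 2007.
September has 30 days, so 30 − 30 = 0 days remain after September 30, 2007; 791 − 0 = 791 left.
October 2007 has 31 days: 791 − 31 = 760 left.
November 2007 has 30 days: 760 − 30 = 730 left.
December 2007 has 31 days: 730 − 31 = 699 left.
January 2008 has 31 days: 699 − 31 = 668 left.
February 2008 has 29 days (2008 is a leap year): 668 − 29 = 639 left.
March 2008 has 31 days: 639 − 31 = 608 left.
April 2008 has 30 days: 608 − 30 = 578 left.
May 2008 has 31 days: 578 − 31 = 547 left.
June 2008 has 30 days: 547 − 30 = 517 left.
July 2008 has 31 days: 517 − 31 = 486 left.
August 2008 has 31 days: 486 − 31 = 455 left.
September 2008 has 30 days: 455 − 30 = 425 left.
October 2008 has 31 days: 425 − 31 = 394 left.
November 2008 has 30 days: 394 − 30 = 364 left.
December 2008 has 31 days: 364 − 31 = 333 left.
January 2009 has 31 days: 333 − 31 = 302 left.
February 2009 has 28 days (2009 is not a leap year): 302 − 28 = 274 left.
March 2009 has 31 days: 274 − 31 = 243 left.
April 2009 has 30 days: 243 − 30 = 213 left.
May 2009 has 31 days: 213 − 31 = 182 left.
June 2009 has 30 days: 182 − 30 = 152 left.
July 2009 has 31 days: 152 − 31 = 121 left.
August 2009 has 31 days: 121 − 31 = 90 left.
September 2009 has 30 days: 90 − 30 = 60 left.
October 2009 has 31 days: 60 − 31 = 29 left.
29 days into November 2009 → November 29, 2009.

November 29, 2009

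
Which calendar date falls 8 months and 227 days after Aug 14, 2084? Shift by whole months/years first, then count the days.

November 27, 2085

Advancing 8 months and 227 days from August 14, 2084: first the month/year part, then the days.
month 8 + 8 = 16, which is month 4 of year 2085 → April 2085.
Day 14 is valid in April, giving April 14, 2085.
Now add 227 days from April 14, 2085.
April has 30 days, so 30 − 14 = 16 days remain after April 14, 2085; 227 − 16 = 211 left.
May 2085 has 31 days: 211 − 31 = 180 left.
June 2085 has 30 days: 180 − 30 = 150 left.
July 2085 has 31 days: 150 − 31 = 119 left.
August 2085 has 31 days: 119 − 31 = 88 left.
September 2085 has 30 days: 88 − 30 = 58 left.
October 2085 has 31 days: 58 − 31 = 27 left.
27 days into November 2085 → November 27, 2085.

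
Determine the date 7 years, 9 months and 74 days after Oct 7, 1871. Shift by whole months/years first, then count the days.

Advancing 7 years, 9 months and 74 days from October 7, 1871: first the month/year part, then the days.
+7 years → 1878; month 10 + 9 = 19, which is month 7 of year 1879 → July 1879.
Day 7 is valid in July, giving July 7, 1879.
Now add 74 days from July 7, 1879.
July has 31 days, so 31 − 7 = 24 days remain after July 7, 1879; 74 − 24 = 50 left.
August 1879 has 31 days: 50 − 31 = 19 left.
19 days into September 1879 → September 19, 1879.

September 19, 1879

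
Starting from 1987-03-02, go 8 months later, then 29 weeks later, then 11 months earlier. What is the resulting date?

June 23, 1987

Counting forward 8 months from March 2, 1987:
month 3 + 8 = 11 → November 1987.
Day 2 is valid in November, giving November 2, 1987.
Advancing 29 weeks (= 203 days) from November 2, 1987:
November has 30 days, so 30 − 2 = 28 days remain after November 2, 1987; 203 − 28 = 175 left.
December 1987 has 31 days: 175 − 31 = 144 left.
January 1988 has 31 days: 144 − 31 = 113 left.
February 1988 has 29 days (1988 is a leap year): 113 − 29 = 84 left.
March 1988 has 31 days: 84 − 31 = 53 left.
April 1988 has 30 days: 53 − 30 = 23 left.
23 days into May 1988 → May 23, 1988.
Going back 11 months from May 23, 1988:
month 5 − 11 = -6, which is month 6 of year 1987 → June 1987.
Day 23 is valid in June, giving June 23, 1987.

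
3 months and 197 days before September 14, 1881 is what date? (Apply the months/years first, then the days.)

Subtracting 3 months and 197 days from September 14, 1881: first the month/year part, then the days.
month 9 − 3 = 6 → June 1881.
Day 14 is valid in June, giving June 14, 1881.
Now subtract 197 days from June 14, 1881.
Going back 14 days from June 14, 1881 reaches the end of the previous month; 197 − 14 = 183 left.
May 1881 has 31 days: 183 − 31 = 152 left.
April 1881 has 30 days: 152 − 30 = 122 left.
March 1881 has 31 days: 122 − 31 = 91 left.
February 1881 has 28 days (1881 is not a leap year): 91 − 28 = 63 left.
January 1881 has 31 days: 63 − 31 = 32 left.
December 1880 has 31 days: 32 − 31 = 1 left.
November 1880 has 30 days; 30 − 1 = 29 → November 29, 1880.

November 29, 1880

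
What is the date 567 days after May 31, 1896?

December 19, 1897

Adding 567 days from May 31, 1896.
May has 31 days, so 31 − 31 = 0 days remain after May 31, 1896; 567 − 0 = 567 left.
June 1896 has 30 days: 567 − 30 = 537 left.
July 1896 has 31 days: 537 − 31 = 506 left.
August 1896 has 31 days: 506 − 31 = 475 left.
September 1896 has 30 days: 475 − 30 = 445 left.
October 1896 has 31 days: 445 − 31 = 414 left.
November 1896 has 30 days: 414 − 30 = 384 left.
December 1896 has 31 days: 384 − 31 = 353 left.
January 1897 has 31 days: 353 − 31 = 322 left.
February 1897 has 28 days (1897 is not a leap year): 322 − 28 = 294 left.
March 1897 has 31 days: 294 − 31 = 263 left.
April 1897 has 30 days: 263 − 30 = 233 left.
May 1897 has 31 days: 233 − 31 = 202 left.
June 1897 has 30 days: 202 − 30 = 172 left.
July 1897 has 31 days: 172 − 31 = 141 left.
August 1897 has 31 days: 141 − 31 = 110 left.
September 1897 has 30 days: 110 − 30 = 80 left.
October 1897 has 31 days: 80 − 31 = 49 left.
November 1897 has 30 days: 49 − 30 = 19 left.
19 days into December 1897 → December 19, 1897.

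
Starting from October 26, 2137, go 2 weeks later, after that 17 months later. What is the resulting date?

April 9, 2139

Counting forward 2 weeks (= 14 days) from October 26, 2137:
October has 31 days, so 31 − 26 = 5 days remain after October 26, 2137; 14 − 5 = 9 left.
9 days into November 2137 → November 9, 2137.
Counting forward 17 months from November 9, 2137:
month 11 + 17 = 28, which is month 4 of year 2139 → April 2139.
Day 9 is valid in April, giving April 9, 2139.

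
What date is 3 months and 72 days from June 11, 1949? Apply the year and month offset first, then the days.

November 22, 1949

Counting forward 3 months and 72 days from June 11, 1949: first the month/year part, then the days.
month 6 + 3 = 9 → September 1949.
Day 11 is valid in September, giving September 11, 1949.
Now add 72 days from September 11, 1949.
September has 30 days, so 30 − 11 = 19 days remain after September 11, 1949; 72 − 19 = 53 left.
October 1949 has 31 days: 53 − 31 = 22 left.
22 days into November 1949 → November 22, 1949.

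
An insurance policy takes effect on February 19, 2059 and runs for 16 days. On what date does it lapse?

March 7, 2059

Adding 16 days from February 19, 2059.
February has 28 days, so 28 − 19 = 9 days remain after February 19, 2059; 16 − 9 = 7 left.
7 days into March 2059 → March 7, 2059.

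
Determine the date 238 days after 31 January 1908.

Advancing 238 days from January 31, 1908.
January has 31 days, so 31 − 31 = 0 days remain after January 31, 1908; 238 − 0 = 238 left.
February 1908 has 29 days (1908 is a leap year): 238 − 29 = 209 left.
March 1908 has 31 days: 209 − 31 = 178 left.
April 1908 has 30 days: 178 − 30 = 148 left.
May 1908 has 31 days: 148 − 31 = 117 left.
June 1908 has 30 days: 117 − 30 = 87 left.
July 1908 has 31 days: 87 − 31 = 56 left.
August 1908 has 31 days: 56 − 31 = 25 left.
25 days into September 1908 → September 25, 1908.

September 25, 1908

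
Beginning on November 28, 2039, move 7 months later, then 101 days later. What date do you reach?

Counting forward 7 months from November 28, 2039:
month 11 + 7 = 18, which is month 6 of year 2040 → June 2040.
Day 28 is valid in June, giving June 28, 2040.
Adding 101 days from June 28, 2040:
June has 30 days, so 30 − 28 = 2 days remain after June 28, 2040; 101 − 2 = 99 left.
July 2040 has 31 days: 99 − 31 = 68 left.
August 2040 has 31 days: 68 − 31 = 37 left.
September 2040 has 30 days: 37 − 30 = 7 left.
7 days into October 2040 → October 7, 2040.

October 7, 2040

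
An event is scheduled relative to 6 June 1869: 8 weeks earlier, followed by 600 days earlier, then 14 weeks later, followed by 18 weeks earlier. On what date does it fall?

July 23, 1867

Subtracting 8 weeks (= 56 days) from June 6, 1869:
Going back 6 days from June 6, 1869 reaches the end of the previous month; 56 − 6 = 50 left.
May 1869 has 31 days: 50 − 31 = 19 left.
April 1869 has 30 days; 30 − 19 = 11 → April 11, 1869.
Subtracting 600 days from April 11, 1869:
Going back 11 days from April 11, 1869 reaches the end of the previous month; 600 − 11 = 589 left.
March 1869 has 31 days: 589 − 31 = 558 left.
February 1869 has 28 days (1869 is not a leap year): 558 − 28 = 530 left.
January 1869 has 31 days: 530 − 31 = 499 left.
December 1868 has 31 days: 499 − 31 = 468 left.
November 1868 has 30 days: 468 − 30 = 438 left.
October 1868 has 31 days: 438 − 31 = 407 left.
September 1868 has 30 days: 407 − 30 = 377 left.
August 1868 has 31 days: 377 − 31 = 346 left.
July 1868 has 31 days: 346 − 31 = 315 left.
June 1868 has 30 days: 315 − 30 = 285 left.
May 1868 has 31 days: 285 − 31 = 254 left.
April 1868 has 30 days: 254 − 30 = 224 left.
March 1868 has 31 days: 224 − 31 = 193 left.
February 1868 has 29 days (1868 is a leap year): 193 − 29 = 164 left.
January 1868 has 31 days: 164 − 31 = 133 left.
December 1867 has 31 days: 133 − 31 = 102 left.
November 1867 has 30 days: 102 − 30 = 72 left.
October 1867 has 31 days: 72 − 31 = 41 left.
September 1867 has 30 days: 41 − 30 = 11 left.
August 1867 has 31 days; 31 − 11 = 20 → August 20, 1867.
Adding 14 weeks (= 98 days) from August 20, 1867:
August has 31 days, so 31 − 20 = 11 days remain after August 20, 1867; 98 − 11 = 87 left.
September 1867 has 30 days: 87 − 30 = 57 left.
October 1867 has 31 days: 57 − 31 = 26 left.
26 days into November 1867 → November 26, 1867.
Going back 18 weeks (= 126 days) from November 26, 1867:
Going back 26 days from November 26, 1867 reaches the end of the previous month; 126 − 26 = 100 left.
October 1867 has 31 days: 100 − 31 = 69 left.
September 1867 has 30 days: 69 − 30 = 39 left.
August 1867 has 31 days: 39 − 31 = 8 left.
July 1867 has 31 days; 31 − 8 = 23 → July 23, 1867.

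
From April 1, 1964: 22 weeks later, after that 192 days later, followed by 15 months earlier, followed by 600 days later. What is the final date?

Adding 22 weeks (= 154 days) from April 1, 1964:
April has 30 days, so 30 − 1 = 29 days remain after April 1, 1964; 154 − 29 = 125 left.
May 1964 has 31 days: 125 − 31 = 94 left.
June 1964 has 30 days: 94 − 30 = 64 left.
July 1964 has 31 days: 64 − 31 = 33 left.
August 1964 has 31 days: 33 − 31 = 2 left.
2 days into September 1964 → September 2, 1964.
Counting forward 192 days from September 2, 1964:
September has 30 days, so 30 − 2 = 28 days remain after September 2, 1964; 192 − 28 = 164 left.
October 1964 has 31 days: 164 − 31 = 133 left.
November 1964 has 30 days: 133 − 30 = 103 left.
December 1964 has 31 days: 103 − 31 = 72 left.
January 1965 has 31 days: 72 − 31 = 41 left.
February 1965 has 28 days (1965 is not a leap year): 41 − 28 = 13 left.
13 days into March 1965 → March 13, 1965.
Counting back 15 months from March 13, 1965:
month 3 − 15 = -12, which is month 12 of year 1963 → December 1963.
Day 13 is valid in December, giving December 13, 1963.
Advancing 600 days from December 13, 1963:
December has 31 days, so 31 − 13 = 18 days remain after December 13, 1963; 600 − 18 = 582 left.
January 1964 has 31 days: 582 − 31 = 551 left.
February 1964 has 29 days (1964 is a leap year): 551 − 29 = 522 left.
March 1964 has 31 days: 522 − 31 = 491 left.
April 1964 has 30 days: 491 − 30 = 461 left.
May 1964 has 31 days: 461 − 31 = 430 left.
June 1964 has 30 days: 430 − 30 = 400 left.
July 1964 has 31 days: 400 − 31 = 369 left.
August 1964 has 31 days: 369 − 31 = 338 left.
September 1964 has 30 days: 338 − 30 = 308 left.
October 1964 has 31 days: 308 − 31 = 277 left.
November 1964 has 30 days: 277 − 30 = 247 left.
December 1964 has 31 days: 247 − 31 = 216 left.
January 1965 has 31 days: 216 − 31 = 185 left.
February 1965 has 28 days (1965 is not a leap year): 185 − 28 = 157 left.
March 1965 has 31 days: 157 − 31 = 126 left.
April 1965 has 30 days: 126 − 30 = 96 left.
May 1965 has 31 days: 96 − 31 = 65 left.
June 1965 has 30 days: 65 − 30 = 35 left.
July 1965 has 31 days: 35 − 31 = 4 left.
4 days into August 1965 → August 4, 1965.

August 4, 1965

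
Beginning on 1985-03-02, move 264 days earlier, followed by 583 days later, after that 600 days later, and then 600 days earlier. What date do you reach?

January 15, 1986

Going back 264 days from March 2, 1985:
Going back 2 days from March 2, 1985 reaches the end of the previous month; 264 − 2 = 262 left.
February 1985 has 28 days (1985 is not a leap year): 262 − 28 = 234 left.
January 1985 has 31 days: 234 − 31 = 203 left.
December 1984 has 31 days: 203 − 31 = 172 left.
November 1984 has 30 days: 172 − 30 = 142 left.
October 1984 has 31 days: 142 − 31 = 111 left.
September 1984 has 30 days: 111 − 30 = 81 left.
August 1984 has 31 days: 81 − 31 = 50 left.
July 1984 has 31 days: 50 − 31 = 19 left.
June 1984 has 30 days; 30 − 19 = 11 → June 11, 1984.
Advancing 583 days from June 11, 1984:
June has 30 days, so 30 − 11 = 19 days remain after June 11, 1984; 583 − 19 = 564 left.
July 1984 has 31 days: 564 − 31 = 533 left.
August 1984 has 31 days: 533 − 31 = 502 left.
September 1984 has 30 days: 502 − 30 = 472 left.
October 1984 has 31 days: 472 − 31 = 441 left.
November 1984 has 30 days: 441 − 30 = 411 left.
December 1984 has 31 days: 411 − 31 = 380 left.
January 1985 has 31 days: 380 − 31 = 349 left.
February 1985 has 28 days (1985 is not a leap year): 349 − 28 = 321 left.
March 1985 has 31 days: 321 − 31 = 290 left.
April 1985 has 30 days: 290 − 30 = 260 left.
May 1985 has 31 days: 260 − 31 = 229 left.
June 1985 has 30 days: 229 − 30 = 199 left.
July 1985 has 31 days: 199 − 31 = 168 left.
August 1985 has 31 days: 168 − 31 = 137 left.
September 1985 has 30 days: 137 − 30 = 107 left.
October 1985 has 31 days: 107 − 31 = 76 left.
November 1985 has 30 days: 76 − 30 = 46 left.
December 1985 has 31 days: 46 − 31 = 15 left.
15 days into January 1986 → January 15, 1986.
Counting forward 600 days from January 15, 1986:
January has 31 days, so 31 − 15 = 16 days remain after January 15, 1986; 600 − 16 = 584 left.
February 1986 has 28 days (1986 is not a leap year): 584 − 28 = 556 left.
March 1986 has 31 days: 556 − 31 = 525 left.
April 1986 has 30 days: 525 − 30 = 495 left.
May 1986 has 31 days: 495 − 31 = 464 left.
June 1986 has 30 days: 464 − 30 = 434 left.
July 1986 has 31 days: 434 − 31 = 403 left.
August 1986 has 31 days: 403 − 31 = 372 left.
September 1986 has 30 days: 372 − 30 = 342 left.
October 1986 has 31 days: 342 − 31 = 311 left.
November 1986 has 30 days: 311 − 30 = 281 left.
December 1986 has 31 days: 281 − 31 = 250 left.
January 1987 has 31 days: 250 − 31 = 219 left.
February 1987 has 28 days (1987 is not a leap year): 219 − 28 = 191 left.
March 1987 has 31 days: 191 − 31 = 160 left.
April 1987 has 30 days: 160 − 30 = 130 left.
May 1987 has 31 days: 130 − 31 = 99 left.
June 1987 has 30 days: 99 − 30 = 69 left.
July 1987 has 31 days: 69 − 31 = 38 left.
August 1987 has 31 days: 38 − 31 = 7 left.
7 days into September 1987 → September 7, 1987.
Going back 600 days from September 7, 1987:
Going back 7 days from September 7, 1987 reaches the end of the previous month; 600 − 7 = 593 left.
August 1987 has 31 days: 593 − 31 = 562 left.
July 1987 has 31 days: 562 − 31 = 531 left.
June 1987 has 30 days: 531 − 30 = 501 left.
May 1987 has 31 days: 501 − 31 = 470 left.
April 1987 has 30 days: 470 − 30 = 440 left.
March 1987 has 31 days: 440 − 31 = 409 left.
February 1987 has 28 days (1987 is not a leap year): 409 − 28 = 381 left.
January 1987 has 31 days: 381 − 31 = 350 left.
December 1986 has 31 days: 350 − 31 = 319 left.
November 1986 has 30 days: 319 − 30 = 289 left.
October 1986 has 31 days: 289 − 31 = 258 left.
September 1986 has 30 days: 258 − 30 = 228 left.
August 1986 has 31 days: 228 − 31 = 197 left.
July 1986 has 31 days: 197 − 31 = 166 left.
June 1986 has 30 days: 166 − 30 = 136 left.
May 1986 has 31 days: 136 − 31 = 105 left.
April 1986 has 30 days: 105 − 30 = 75 left.
March 1986 has 31 days: 75 − 31 = 44 left.
February 1986 has 28 days (1986 is not a leap year): 44 − 28 = 16 left.
January 1986 has 31 days; 31 − 16 = 15 → January 15, 1986.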